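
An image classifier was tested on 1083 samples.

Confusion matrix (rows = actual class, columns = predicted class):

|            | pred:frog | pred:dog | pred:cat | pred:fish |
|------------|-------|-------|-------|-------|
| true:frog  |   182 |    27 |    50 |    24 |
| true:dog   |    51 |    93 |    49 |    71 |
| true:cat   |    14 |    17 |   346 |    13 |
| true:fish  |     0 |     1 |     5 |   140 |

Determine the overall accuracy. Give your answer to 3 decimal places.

Accuracy = trace / total = (182+93+346+140=761) / 1083 = 761/1083 = 0.703

0.703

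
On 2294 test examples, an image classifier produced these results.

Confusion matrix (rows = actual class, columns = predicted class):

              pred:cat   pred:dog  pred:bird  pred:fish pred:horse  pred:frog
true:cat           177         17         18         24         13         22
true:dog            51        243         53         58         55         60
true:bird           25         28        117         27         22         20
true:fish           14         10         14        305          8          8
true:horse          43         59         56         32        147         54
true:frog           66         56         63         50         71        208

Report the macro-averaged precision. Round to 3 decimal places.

Per-class precision (TP/(TP+FP)):
  cat: TP=177, FP=51+25+14+43+66=199 → 177/376 = 0.4707
  dog: TP=243, FP=17+28+10+59+56=170 → 243/413 = 0.5884
  bird: TP=117, FP=18+53+14+56+63=204 → 117/321 = 0.3645
  fish: TP=305, FP=24+58+27+32+50=191 → 305/496 = 0.6149
  horse: TP=147, FP=13+55+22+8+71=169 → 147/316 = 0.4652
  frog: TP=208, FP=22+60+20+8+54=164 → 208/372 = 0.5591
Macro-precision = mean = (0.4707 + 0.5884 + 0.3645 + 0.6149 + 0.4652 + 0.5591) / 6 = 0.510

0.510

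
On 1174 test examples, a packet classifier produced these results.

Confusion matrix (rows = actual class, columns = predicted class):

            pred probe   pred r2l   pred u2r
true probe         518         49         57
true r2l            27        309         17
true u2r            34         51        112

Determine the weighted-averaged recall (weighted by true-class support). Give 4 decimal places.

0.7998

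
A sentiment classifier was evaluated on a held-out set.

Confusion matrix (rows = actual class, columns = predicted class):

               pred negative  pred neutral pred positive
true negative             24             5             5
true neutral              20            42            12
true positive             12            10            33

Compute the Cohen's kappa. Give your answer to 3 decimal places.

0.411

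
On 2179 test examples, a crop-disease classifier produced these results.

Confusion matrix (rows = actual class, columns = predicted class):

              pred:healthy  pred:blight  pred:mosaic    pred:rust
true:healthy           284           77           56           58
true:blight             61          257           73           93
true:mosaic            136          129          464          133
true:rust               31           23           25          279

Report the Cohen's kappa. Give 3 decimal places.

Observed agreement pₒ = trace/N = 1284/2179 = 0.5893
Expected agreement pₑ = Σ (rowᵢ·colᵢ)/N² = (475·512 + 484·486 + 862·618 + 358·563)/2179² = 0.2554
κ = (pₒ − pₑ)/(1 − pₑ) = (0.5893 − 0.2554)/(1 − 0.2554) = 0.448

0.448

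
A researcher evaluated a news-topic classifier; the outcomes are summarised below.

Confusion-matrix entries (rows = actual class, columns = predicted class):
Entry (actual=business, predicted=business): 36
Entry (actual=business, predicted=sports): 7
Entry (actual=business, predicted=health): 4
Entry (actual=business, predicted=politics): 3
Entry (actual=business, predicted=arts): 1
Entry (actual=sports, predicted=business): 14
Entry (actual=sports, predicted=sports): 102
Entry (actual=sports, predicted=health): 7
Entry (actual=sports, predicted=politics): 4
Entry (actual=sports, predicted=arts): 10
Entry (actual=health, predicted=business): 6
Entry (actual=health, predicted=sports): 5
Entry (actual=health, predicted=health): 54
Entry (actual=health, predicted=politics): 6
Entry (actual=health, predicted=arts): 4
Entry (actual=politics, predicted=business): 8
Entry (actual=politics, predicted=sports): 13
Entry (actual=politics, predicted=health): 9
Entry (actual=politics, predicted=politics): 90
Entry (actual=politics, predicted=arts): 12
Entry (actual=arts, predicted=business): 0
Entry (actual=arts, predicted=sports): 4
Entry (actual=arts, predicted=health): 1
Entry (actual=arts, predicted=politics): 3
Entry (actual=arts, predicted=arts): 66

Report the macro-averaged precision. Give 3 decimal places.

0.724

Per-class precision (TP/(TP+FP)):
  business: TP=36, FP=14+6+8+0=28 → 36/64 = 0.5625
  sports: TP=102, FP=7+5+13+4=29 → 102/131 = 0.7786
  health: TP=54, FP=4+7+9+1=21 → 54/75 = 0.7200
  politics: TP=90, FP=3+4+6+3=16 → 90/106 = 0.8491
  arts: TP=66, FP=1+10+4+12=27 → 66/93 = 0.7097
Macro-precision = mean = (0.5625 + 0.7786 + 0.7200 + 0.8491 + 0.7097) / 5 = 0.724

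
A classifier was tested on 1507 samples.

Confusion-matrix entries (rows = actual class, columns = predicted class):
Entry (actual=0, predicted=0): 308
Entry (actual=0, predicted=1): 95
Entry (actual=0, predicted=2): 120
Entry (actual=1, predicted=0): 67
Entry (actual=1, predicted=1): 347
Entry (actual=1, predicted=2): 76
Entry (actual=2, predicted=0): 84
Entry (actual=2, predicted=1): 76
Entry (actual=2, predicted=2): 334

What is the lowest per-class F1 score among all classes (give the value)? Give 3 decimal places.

0.627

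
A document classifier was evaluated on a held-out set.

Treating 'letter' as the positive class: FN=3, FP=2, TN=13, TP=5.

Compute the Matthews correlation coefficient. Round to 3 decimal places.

0.509

MCC = (TP·TN − FP·FN) / √((TP+FP)(TP+FN)(TN+FP)(TN+FN))
Numerator = 5·13 − 2·3 = 59
Denominator = √(7·8·15·16) = √13440 = 115.9310
MCC = 59 / 115.9310 = 0.509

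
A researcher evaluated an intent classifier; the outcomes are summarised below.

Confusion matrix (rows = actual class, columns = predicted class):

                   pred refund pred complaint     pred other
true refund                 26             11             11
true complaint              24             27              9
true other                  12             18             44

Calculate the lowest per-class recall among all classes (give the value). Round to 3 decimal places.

Per-class recall (TP/(TP+FN)):
  refund: TP=26, FN=11+11=22 → 26/48 = 0.5417
  complaint: TP=27, FN=24+9=33 → 27/60 = 0.4500
  other: TP=44, FN=12+18=30 → 44/74 = 0.5946
Lowest is class 'complaint' with recall = 0.450.

0.450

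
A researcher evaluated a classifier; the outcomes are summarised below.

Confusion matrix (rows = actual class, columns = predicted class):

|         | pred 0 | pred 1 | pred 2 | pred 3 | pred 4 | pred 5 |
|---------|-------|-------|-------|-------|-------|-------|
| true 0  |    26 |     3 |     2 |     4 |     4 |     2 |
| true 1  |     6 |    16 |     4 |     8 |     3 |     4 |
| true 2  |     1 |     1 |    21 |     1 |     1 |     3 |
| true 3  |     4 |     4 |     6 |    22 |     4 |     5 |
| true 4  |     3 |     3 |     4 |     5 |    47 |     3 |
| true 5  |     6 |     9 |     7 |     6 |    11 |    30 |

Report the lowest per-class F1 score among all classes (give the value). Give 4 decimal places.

Per-class F1 score (2·TP/(2·TP+FP+FN)):
  0: TP=26, FP=6+1+4+3+6=20, FN=3+2+4+4+2=15 → 52/87 = 0.59770
  1: TP=16, FP=3+1+4+3+9=20, FN=6+4+8+3+4=25 → 32/77 = 0.41558
  2: TP=21, FP=2+4+6+4+7=23, FN=1+1+1+1+3=7 → 42/72 = 0.58333
  3: TP=22, FP=4+8+1+5+6=24, FN=4+4+6+4+5=23 → 44/91 = 0.48352
  4: TP=47, FP=4+3+1+4+11=23, FN=3+3+4+5+3=18 → 94/135 = 0.69630
  5: TP=30, FP=2+4+3+5+3=17, FN=6+9+7+6+11=39 → 60/116 = 0.51724
Lowest is class '1' with F1 score = 0.4156.

0.4156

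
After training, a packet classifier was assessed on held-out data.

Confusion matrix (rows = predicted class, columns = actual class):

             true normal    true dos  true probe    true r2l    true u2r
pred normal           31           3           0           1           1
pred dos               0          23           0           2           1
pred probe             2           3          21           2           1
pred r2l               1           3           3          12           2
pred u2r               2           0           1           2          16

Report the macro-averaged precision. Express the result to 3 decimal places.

Per-class precision (TP/(TP+FP)):
  normal: TP=31, FP=3+0+1+1=5 → 31/36 = 0.8611
  dos: TP=23, FP=0+0+2+1=3 → 23/26 = 0.8846
  probe: TP=21, FP=2+3+2+1=8 → 21/29 = 0.7241
  r2l: TP=12, FP=1+3+3+2=9 → 12/21 = 0.5714
  u2r: TP=16, FP=2+0+1+2=5 → 16/21 = 0.7619
Macro-precision = mean = (0.8611 + 0.8846 + 0.7241 + 0.5714 + 0.7619) / 5 = 0.761

0.761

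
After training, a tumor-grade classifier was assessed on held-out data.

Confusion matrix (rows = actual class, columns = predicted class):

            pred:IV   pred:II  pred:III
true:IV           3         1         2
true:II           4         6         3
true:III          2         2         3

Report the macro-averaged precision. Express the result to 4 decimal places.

0.4583

Per-class precision (TP/(TP+FP)):
  IV: TP=3, FP=4+2=6 → 3/9 = 0.33333
  II: TP=6, FP=1+2=3 → 6/9 = 0.66667
  III: TP=3, FP=2+3=5 → 3/8 = 0.37500
Macro-precision = mean = (0.33333 + 0.66667 + 0.37500) / 3 = 0.4583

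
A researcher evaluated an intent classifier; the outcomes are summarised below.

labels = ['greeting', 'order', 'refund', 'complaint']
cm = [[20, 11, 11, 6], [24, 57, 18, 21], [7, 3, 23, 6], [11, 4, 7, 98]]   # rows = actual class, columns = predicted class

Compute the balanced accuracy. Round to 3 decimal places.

0.575

Balanced accuracy = mean of per-class recall.
  greeting: recall = 20/48 = 0.4167
  order: recall = 57/120 = 0.4750
  refund: recall = 23/39 = 0.5897
  complaint: recall = 98/120 = 0.8167
Mean = (0.4167 + 0.4750 + 0.5897 + 0.8167) / 4 = 0.575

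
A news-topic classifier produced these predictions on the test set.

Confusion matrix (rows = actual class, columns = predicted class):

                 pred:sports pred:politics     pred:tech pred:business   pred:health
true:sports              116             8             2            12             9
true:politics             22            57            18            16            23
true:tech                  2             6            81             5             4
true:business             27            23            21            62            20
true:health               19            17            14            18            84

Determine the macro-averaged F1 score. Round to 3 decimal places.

Per-class F1 score (2·TP/(2·TP+FP+FN)):
  sports: TP=116, FP=22+2+27+19=70, FN=8+2+12+9=31 → 232/333 = 0.6967
  politics: TP=57, FP=8+6+23+17=54, FN=22+18+16+23=79 → 114/247 = 0.4615
  tech: TP=81, FP=2+18+21+14=55, FN=2+6+5+4=17 → 162/234 = 0.6923
  business: TP=62, FP=12+16+5+18=51, FN=27+23+21+20=91 → 124/266 = 0.4662
  health: TP=84, FP=9+23+4+20=56, FN=19+17+14+18=68 → 168/292 = 0.5753
Macro-F1 score = mean = (0.6967 + 0.4615 + 0.6923 + 0.4662 + 0.5753) / 5 = 0.578

0.578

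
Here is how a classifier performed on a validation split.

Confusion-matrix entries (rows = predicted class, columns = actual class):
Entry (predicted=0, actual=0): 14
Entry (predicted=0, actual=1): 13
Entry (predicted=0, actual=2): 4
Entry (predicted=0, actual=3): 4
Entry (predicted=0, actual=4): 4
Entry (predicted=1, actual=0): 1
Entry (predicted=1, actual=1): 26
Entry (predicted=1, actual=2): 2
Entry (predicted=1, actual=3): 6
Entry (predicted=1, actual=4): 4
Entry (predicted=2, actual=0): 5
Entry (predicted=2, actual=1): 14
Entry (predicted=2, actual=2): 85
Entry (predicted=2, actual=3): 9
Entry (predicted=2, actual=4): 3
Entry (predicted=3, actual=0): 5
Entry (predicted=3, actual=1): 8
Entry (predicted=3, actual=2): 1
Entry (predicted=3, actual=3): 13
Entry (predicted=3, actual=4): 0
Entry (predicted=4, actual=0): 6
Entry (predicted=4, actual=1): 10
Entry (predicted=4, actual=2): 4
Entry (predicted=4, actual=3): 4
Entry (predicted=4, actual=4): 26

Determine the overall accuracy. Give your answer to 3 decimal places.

Accuracy = trace / total = (14+26+85+13+26=164) / 271 = 164/271 = 0.605

0.605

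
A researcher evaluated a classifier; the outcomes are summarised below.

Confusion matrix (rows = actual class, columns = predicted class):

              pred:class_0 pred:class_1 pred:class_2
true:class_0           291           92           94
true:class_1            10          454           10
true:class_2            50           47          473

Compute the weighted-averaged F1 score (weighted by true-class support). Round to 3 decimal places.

0.795

Per-class F1 score (2·TP/(2·TP+FP+FN)):
  class_0: TP=291, FP=10+50=60, FN=92+94=186 → 582/828 = 0.7029
  class_1: TP=454, FP=92+47=139, FN=10+10=20 → 908/1067 = 0.8510
  class_2: TP=473, FP=94+10=104, FN=50+47=97 → 946/1147 = 0.8248
Weighted-F1 score = Σ (supportᵢ/N)·F1 scoreᵢ with N=1521: (477/1521)·0.7029 + (474/1521)·0.8510 + (570/1521)·0.8248 = 0.795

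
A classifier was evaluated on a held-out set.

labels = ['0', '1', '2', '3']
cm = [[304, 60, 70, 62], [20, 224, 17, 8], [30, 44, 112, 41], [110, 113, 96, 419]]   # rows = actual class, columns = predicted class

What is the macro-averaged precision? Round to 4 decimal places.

Per-class precision (TP/(TP+FP)):
  0: TP=304, FP=20+30+110=160 → 304/464 = 0.65517
  1: TP=224, FP=60+44+113=217 → 224/441 = 0.50794
  2: TP=112, FP=70+17+96=183 → 112/295 = 0.37966
  3: TP=419, FP=62+8+41=111 → 419/530 = 0.79057
Macro-precision = mean = (0.65517 + 0.50794 + 0.37966 + 0.79057) / 4 = 0.5833

0.5833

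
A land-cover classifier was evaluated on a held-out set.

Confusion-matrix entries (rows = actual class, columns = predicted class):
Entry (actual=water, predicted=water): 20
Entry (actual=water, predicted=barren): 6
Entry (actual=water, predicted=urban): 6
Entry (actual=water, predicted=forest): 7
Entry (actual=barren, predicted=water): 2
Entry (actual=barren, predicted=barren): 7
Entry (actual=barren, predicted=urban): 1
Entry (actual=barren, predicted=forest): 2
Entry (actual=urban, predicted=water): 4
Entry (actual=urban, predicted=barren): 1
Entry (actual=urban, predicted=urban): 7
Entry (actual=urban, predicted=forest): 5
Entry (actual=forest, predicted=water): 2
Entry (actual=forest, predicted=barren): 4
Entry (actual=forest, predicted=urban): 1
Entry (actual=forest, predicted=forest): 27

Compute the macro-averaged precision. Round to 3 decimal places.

0.557

Per-class precision (TP/(TP+FP)):
  water: TP=20, FP=2+4+2=8 → 20/28 = 0.7143
  barren: TP=7, FP=6+1+4=11 → 7/18 = 0.3889
  urban: TP=7, FP=6+1+1=8 → 7/15 = 0.4667
  forest: TP=27, FP=7+2+5=14 → 27/41 = 0.6585
Macro-precision = mean = (0.7143 + 0.3889 + 0.4667 + 0.6585) / 4 = 0.557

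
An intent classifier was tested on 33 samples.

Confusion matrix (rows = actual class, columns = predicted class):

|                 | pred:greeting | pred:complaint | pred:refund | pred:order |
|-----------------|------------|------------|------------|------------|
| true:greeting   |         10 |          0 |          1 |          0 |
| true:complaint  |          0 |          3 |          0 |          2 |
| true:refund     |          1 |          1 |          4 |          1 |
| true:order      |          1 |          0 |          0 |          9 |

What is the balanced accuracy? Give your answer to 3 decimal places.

Balanced accuracy = mean of per-class recall.
  greeting: recall = 10/11 = 0.9091
  complaint: recall = 3/5 = 0.6000
  refund: recall = 4/7 = 0.5714
  order: recall = 9/10 = 0.9000
Mean = (0.9091 + 0.6000 + 0.5714 + 0.9000) / 4 = 0.745

0.745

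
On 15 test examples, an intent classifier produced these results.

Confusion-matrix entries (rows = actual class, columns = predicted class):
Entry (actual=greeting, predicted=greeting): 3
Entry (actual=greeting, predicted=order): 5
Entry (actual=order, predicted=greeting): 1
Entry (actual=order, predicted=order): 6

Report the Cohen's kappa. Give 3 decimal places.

Observed agreement pₒ = trace/N = 9/15 = 0.6000
Expected agreement pₑ = Σ (rowᵢ·colᵢ)/N² = (8·4 + 7·11)/15² = 0.4844
κ = (pₒ − pₑ)/(1 − pₑ) = (0.6000 − 0.4844)/(1 − 0.4844) = 0.224

0.224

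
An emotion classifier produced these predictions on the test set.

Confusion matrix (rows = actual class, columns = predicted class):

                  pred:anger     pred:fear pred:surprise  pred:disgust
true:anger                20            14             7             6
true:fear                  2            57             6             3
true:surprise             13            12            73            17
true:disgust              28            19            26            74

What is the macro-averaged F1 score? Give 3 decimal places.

0.569

Per-class F1 score (2·TP/(2·TP+FP+FN)):
  anger: TP=20, FP=2+13+28=43, FN=14+7+6=27 → 40/110 = 0.3636
  fear: TP=57, FP=14+12+19=45, FN=2+6+3=11 → 114/170 = 0.6706
  surprise: TP=73, FP=7+6+26=39, FN=13+12+17=42 → 146/227 = 0.6432
  disgust: TP=74, FP=6+3+17=26, FN=28+19+26=73 → 148/247 = 0.5992
Macro-F1 score = mean = (0.3636 + 0.6706 + 0.6432 + 0.5992) / 4 = 0.569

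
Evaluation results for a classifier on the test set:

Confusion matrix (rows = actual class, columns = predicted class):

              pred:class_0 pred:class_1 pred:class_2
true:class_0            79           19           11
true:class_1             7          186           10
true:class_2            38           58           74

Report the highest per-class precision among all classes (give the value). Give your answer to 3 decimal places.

0.779

Per-class precision (TP/(TP+FP)):
  class_0: TP=79, FP=7+38=45 → 79/124 = 0.6371
  class_1: TP=186, FP=19+58=77 → 186/263 = 0.7072
  class_2: TP=74, FP=11+10=21 → 74/95 = 0.7789
Highest is class 'class_2' with precision = 0.779.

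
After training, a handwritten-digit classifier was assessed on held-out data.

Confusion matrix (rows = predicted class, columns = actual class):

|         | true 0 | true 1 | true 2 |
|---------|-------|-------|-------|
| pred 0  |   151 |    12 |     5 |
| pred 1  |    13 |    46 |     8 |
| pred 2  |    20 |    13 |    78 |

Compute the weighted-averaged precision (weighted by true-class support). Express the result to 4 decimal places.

0.8037

Per-class precision (TP/(TP+FP)):
  0: TP=151, FP=12+5=17 → 151/168 = 0.89881
  1: TP=46, FP=13+8=21 → 46/67 = 0.68657
  2: TP=78, FP=20+13=33 → 78/111 = 0.70270
Weighted-precision = Σ (supportᵢ/N)·precisionᵢ with N=346: (184/346)·0.89881 + (71/346)·0.68657 + (91/346)·0.70270 = 0.8037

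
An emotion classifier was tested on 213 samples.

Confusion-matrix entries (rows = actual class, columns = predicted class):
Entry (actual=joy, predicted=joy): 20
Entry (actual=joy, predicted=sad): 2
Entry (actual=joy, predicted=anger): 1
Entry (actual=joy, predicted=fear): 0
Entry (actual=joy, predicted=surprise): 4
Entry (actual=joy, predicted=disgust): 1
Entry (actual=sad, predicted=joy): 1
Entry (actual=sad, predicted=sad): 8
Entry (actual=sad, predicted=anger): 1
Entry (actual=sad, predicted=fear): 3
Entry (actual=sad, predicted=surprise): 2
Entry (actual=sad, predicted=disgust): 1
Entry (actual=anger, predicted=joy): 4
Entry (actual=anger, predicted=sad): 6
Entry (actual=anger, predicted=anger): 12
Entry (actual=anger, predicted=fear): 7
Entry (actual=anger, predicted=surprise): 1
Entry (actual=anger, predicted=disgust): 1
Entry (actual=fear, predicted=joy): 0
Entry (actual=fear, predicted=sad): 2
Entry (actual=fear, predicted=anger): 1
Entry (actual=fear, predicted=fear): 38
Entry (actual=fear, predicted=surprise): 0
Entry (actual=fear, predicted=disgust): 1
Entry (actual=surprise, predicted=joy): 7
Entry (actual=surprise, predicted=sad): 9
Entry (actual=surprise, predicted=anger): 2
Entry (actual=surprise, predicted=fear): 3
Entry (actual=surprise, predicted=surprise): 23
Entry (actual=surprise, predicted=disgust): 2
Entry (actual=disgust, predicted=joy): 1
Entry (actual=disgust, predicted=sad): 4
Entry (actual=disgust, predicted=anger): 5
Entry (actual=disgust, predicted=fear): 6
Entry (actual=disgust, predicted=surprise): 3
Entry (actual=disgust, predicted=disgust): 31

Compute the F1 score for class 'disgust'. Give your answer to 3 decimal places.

F1 score = 2·TP/(2·TP+FP+FN).
disgust: TP=31, FP=1+1+1+1+2=6, FN=1+4+5+6+3=19 → 62/87 = 0.7126

0.713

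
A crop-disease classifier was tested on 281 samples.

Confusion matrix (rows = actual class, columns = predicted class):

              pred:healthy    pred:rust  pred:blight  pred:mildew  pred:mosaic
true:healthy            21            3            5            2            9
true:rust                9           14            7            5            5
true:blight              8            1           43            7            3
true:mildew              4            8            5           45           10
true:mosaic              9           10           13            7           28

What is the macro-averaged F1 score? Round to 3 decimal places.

0.516

Per-class F1 score (2·TP/(2·TP+FP+FN)):
  healthy: TP=21, FP=9+8+4+9=30, FN=3+5+2+9=19 → 42/91 = 0.4615
  rust: TP=14, FP=3+1+8+10=22, FN=9+7+5+5=26 → 28/76 = 0.3684
  blight: TP=43, FP=5+7+5+13=30, FN=8+1+7+3=19 → 86/135 = 0.6370
  mildew: TP=45, FP=2+5+7+7=21, FN=4+8+5+10=27 → 90/138 = 0.6522
  mosaic: TP=28, FP=9+5+3+10=27, FN=9+10+13+7=39 → 56/122 = 0.4590
Macro-F1 score = mean = (0.4615 + 0.3684 + 0.6370 + 0.6522 + 0.4590) / 5 = 0.516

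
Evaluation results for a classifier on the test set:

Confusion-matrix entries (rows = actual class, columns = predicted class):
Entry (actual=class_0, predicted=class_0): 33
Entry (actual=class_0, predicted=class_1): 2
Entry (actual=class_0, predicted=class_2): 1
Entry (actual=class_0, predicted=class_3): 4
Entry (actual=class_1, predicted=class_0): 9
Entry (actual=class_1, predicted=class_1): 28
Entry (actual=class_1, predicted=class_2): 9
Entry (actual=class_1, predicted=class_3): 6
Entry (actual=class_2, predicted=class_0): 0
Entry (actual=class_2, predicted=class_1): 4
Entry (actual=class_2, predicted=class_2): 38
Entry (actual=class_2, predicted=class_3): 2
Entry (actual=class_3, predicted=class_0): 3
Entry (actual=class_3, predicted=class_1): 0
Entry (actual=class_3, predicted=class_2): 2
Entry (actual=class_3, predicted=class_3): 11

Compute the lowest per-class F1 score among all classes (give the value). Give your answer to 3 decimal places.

Per-class F1 score (2·TP/(2·TP+FP+FN)):
  class_0: TP=33, FP=9+0+3=12, FN=2+1+4=7 → 66/85 = 0.7765
  class_1: TP=28, FP=2+4+0=6, FN=9+9+6=24 → 56/86 = 0.6512
  class_2: TP=38, FP=1+9+2=12, FN=0+4+2=6 → 76/94 = 0.8085
  class_3: TP=11, FP=4+6+2=12, FN=3+0+2=5 → 22/39 = 0.5641
Lowest is class 'class_3' with F1 score = 0.564.

0.564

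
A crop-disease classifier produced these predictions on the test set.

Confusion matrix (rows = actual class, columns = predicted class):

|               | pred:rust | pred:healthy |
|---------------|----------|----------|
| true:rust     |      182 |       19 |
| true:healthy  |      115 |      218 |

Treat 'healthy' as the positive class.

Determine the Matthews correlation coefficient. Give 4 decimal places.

MCC = (TP·TN − FP·FN) / √((TP+FP)(TP+FN)(TN+FP)(TN+FN))
Numerator = 218·182 − 19·115 = 37491
Denominator = √(237·333·201·297) = √4711346937 = 68639.2522
MCC = 37491 / 68639.2522 = 0.5462

0.5462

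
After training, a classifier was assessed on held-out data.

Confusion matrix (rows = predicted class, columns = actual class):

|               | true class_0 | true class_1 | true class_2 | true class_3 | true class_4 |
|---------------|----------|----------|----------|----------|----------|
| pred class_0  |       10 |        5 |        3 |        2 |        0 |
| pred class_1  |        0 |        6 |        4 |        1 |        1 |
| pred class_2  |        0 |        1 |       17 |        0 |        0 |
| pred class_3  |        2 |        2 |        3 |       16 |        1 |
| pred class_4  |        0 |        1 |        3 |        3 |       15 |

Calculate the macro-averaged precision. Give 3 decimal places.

Per-class precision (TP/(TP+FP)):
  class_0: TP=10, FP=5+3+2+0=10 → 10/20 = 0.5000
  class_1: TP=6, FP=0+4+1+1=6 → 6/12 = 0.5000
  class_2: TP=17, FP=0+1+0+0=1 → 17/18 = 0.9444
  class_3: TP=16, FP=2+2+3+1=8 → 16/24 = 0.6667
  class_4: TP=15, FP=0+1+3+3=7 → 15/22 = 0.6818
Macro-precision = mean = (0.5000 + 0.5000 + 0.9444 + 0.6667 + 0.6818) / 5 = 0.659

0.659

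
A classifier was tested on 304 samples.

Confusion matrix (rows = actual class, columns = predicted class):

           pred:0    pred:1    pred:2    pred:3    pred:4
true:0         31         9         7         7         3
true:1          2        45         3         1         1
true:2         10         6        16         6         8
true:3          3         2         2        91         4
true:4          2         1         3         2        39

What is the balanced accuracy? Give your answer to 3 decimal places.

0.696

Balanced accuracy = mean of per-class recall.
  0: recall = 31/57 = 0.5439
  1: recall = 45/52 = 0.8654
  2: recall = 16/46 = 0.3478
  3: recall = 91/102 = 0.8922
  4: recall = 39/47 = 0.8298
Mean = (0.5439 + 0.8654 + 0.3478 + 0.8922 + 0.8298) / 5 = 0.696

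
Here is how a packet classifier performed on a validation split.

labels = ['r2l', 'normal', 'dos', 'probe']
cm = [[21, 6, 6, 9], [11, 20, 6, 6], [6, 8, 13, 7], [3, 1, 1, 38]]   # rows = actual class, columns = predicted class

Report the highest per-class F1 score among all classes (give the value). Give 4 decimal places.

Per-class F1 score (2·TP/(2·TP+FP+FN)):
  r2l: TP=21, FP=11+6+3=20, FN=6+6+9=21 → 42/83 = 0.50602
  normal: TP=20, FP=6+8+1=15, FN=11+6+6=23 → 40/78 = 0.51282
  dos: TP=13, FP=6+6+1=13, FN=6+8+7=21 → 26/60 = 0.43333
  probe: TP=38, FP=9+6+7=22, FN=3+1+1=5 → 76/103 = 0.73786
Highest is class 'probe' with F1 score = 0.7379.

0.7379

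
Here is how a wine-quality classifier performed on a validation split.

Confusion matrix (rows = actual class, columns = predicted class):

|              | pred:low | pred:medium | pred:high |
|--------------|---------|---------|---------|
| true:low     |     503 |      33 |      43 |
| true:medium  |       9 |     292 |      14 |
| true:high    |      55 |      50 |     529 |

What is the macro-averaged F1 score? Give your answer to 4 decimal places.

Per-class F1 score (2·TP/(2·TP+FP+FN)):
  low: TP=503, FP=9+55=64, FN=33+43=76 → 1006/1146 = 0.87784
  medium: TP=292, FP=33+50=83, FN=9+14=23 → 584/690 = 0.84638
  high: TP=529, FP=43+14=57, FN=55+50=105 → 1058/1220 = 0.86721
Macro-F1 score = mean = (0.87784 + 0.84638 + 0.86721) / 3 = 0.8638

0.8638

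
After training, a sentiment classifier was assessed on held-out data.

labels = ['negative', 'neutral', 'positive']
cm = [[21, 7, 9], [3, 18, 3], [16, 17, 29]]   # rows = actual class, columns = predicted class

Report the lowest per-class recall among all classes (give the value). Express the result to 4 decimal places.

Per-class recall (TP/(TP+FN)):
  negative: TP=21, FN=7+9=16 → 21/37 = 0.56757
  neutral: TP=18, FN=3+3=6 → 18/24 = 0.75000
  positive: TP=29, FN=16+17=33 → 29/62 = 0.46774
Lowest is class 'positive' with recall = 0.4677.

0.4677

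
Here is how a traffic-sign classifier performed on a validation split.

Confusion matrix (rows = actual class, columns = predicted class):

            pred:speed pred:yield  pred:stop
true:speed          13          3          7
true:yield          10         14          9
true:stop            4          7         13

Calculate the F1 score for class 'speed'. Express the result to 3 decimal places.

Take TP from the diagonal, FP from the rest of the 'speed' prediction marginal, FN from the rest of the 'speed' actual marginal.
F1 score = 2·TP/(2·TP+FP+FN).
speed: TP=13, FP=10+4=14, FN=3+7=10 → 26/50 = 0.5200

0.520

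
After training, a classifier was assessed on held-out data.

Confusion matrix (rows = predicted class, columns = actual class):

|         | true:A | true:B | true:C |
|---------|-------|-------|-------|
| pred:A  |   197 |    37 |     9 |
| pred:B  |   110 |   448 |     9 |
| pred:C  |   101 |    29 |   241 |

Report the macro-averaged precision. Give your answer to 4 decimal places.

Per-class precision (TP/(TP+FP)):
  A: TP=197, FP=37+9=46 → 197/243 = 0.81070
  B: TP=448, FP=110+9=119 → 448/567 = 0.79012
  C: TP=241, FP=101+29=130 → 241/371 = 0.64960
Macro-precision = mean = (0.81070 + 0.79012 + 0.64960) / 3 = 0.7501

0.7501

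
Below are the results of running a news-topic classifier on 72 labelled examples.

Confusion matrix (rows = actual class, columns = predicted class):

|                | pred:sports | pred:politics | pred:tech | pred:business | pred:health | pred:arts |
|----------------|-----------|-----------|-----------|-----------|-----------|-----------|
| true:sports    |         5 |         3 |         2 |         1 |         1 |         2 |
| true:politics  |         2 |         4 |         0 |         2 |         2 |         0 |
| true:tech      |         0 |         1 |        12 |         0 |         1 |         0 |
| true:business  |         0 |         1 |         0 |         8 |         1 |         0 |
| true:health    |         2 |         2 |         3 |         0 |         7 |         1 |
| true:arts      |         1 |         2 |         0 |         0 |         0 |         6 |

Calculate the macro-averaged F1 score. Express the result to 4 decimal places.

0.5810

Per-class F1 score (2·TP/(2·TP+FP+FN)):
  sports: TP=5, FP=2+0+0+2+1=5, FN=3+2+1+1+2=9 → 10/24 = 0.41667
  politics: TP=4, FP=3+1+1+2+2=9, FN=2+0+2+2+0=6 → 8/23 = 0.34783
  tech: TP=12, FP=2+0+0+3+0=5, FN=0+1+0+1+0=2 → 24/31 = 0.77419
  business: TP=8, FP=1+2+0+0+0=3, FN=0+1+0+1+0=2 → 16/21 = 0.76190
  health: TP=7, FP=1+2+1+1+0=5, FN=2+2+3+0+1=8 → 14/27 = 0.51852
  arts: TP=6, FP=2+0+0+0+1=3, FN=1+2+0+0+0=3 → 12/18 = 0.66667
Macro-F1 score = mean = (0.41667 + 0.34783 + 0.77419 + 0.76190 + 0.51852 + 0.66667) / 6 = 0.5810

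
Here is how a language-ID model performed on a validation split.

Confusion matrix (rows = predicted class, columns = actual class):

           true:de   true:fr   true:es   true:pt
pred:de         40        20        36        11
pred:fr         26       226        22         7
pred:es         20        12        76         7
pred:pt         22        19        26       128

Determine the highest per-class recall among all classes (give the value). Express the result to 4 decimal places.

Per-class recall (TP/(TP+FN)):
  de: TP=40, FN=26+20+22=68 → 40/108 = 0.37037
  fr: TP=226, FN=20+12+19=51 → 226/277 = 0.81588
  es: TP=76, FN=36+22+26=84 → 76/160 = 0.47500
  pt: TP=128, FN=11+7+7=25 → 128/153 = 0.83660
Highest is class 'pt' with recall = 0.8366.

0.8366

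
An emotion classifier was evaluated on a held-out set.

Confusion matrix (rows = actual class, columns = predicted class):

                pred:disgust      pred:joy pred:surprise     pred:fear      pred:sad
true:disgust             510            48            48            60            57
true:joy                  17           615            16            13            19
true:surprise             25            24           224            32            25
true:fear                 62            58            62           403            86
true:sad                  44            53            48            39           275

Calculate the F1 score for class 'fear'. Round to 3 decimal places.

0.662

Take TP from the diagonal, FP from the rest of the 'fear' prediction marginal, FN from the rest of the 'fear' actual marginal.
F1 score = 2·TP/(2·TP+FP+FN).
fear: TP=403, FP=60+13+32+39=144, FN=62+58+62+86=268 → 806/1218 = 0.6617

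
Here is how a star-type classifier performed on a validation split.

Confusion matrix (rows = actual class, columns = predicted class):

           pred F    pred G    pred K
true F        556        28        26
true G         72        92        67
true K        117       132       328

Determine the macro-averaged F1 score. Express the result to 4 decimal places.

0.6196

Per-class F1 score (2·TP/(2·TP+FP+FN)):
  F: TP=556, FP=72+117=189, FN=28+26=54 → 1112/1355 = 0.82066
  G: TP=92, FP=28+132=160, FN=72+67=139 → 184/483 = 0.38095
  K: TP=328, FP=26+67=93, FN=117+132=249 → 656/998 = 0.65731
Macro-F1 score = mean = (0.82066 + 0.38095 + 0.65731) / 3 = 0.6196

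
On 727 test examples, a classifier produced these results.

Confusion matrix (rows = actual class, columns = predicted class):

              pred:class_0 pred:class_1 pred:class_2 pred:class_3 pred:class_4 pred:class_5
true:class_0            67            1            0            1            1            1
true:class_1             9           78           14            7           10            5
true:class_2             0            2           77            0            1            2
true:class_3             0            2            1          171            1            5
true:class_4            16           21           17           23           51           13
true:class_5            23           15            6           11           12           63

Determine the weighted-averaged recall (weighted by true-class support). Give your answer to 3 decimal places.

Per-class recall (TP/(TP+FN)):
  class_0: TP=67, FN=1+0+1+1+1=4 → 67/71 = 0.9437
  class_1: TP=78, FN=9+14+7+10+5=45 → 78/123 = 0.6341
  class_2: TP=77, FN=0+2+0+1+2=5 → 77/82 = 0.9390
  class_3: TP=171, FN=0+2+1+1+5=9 → 171/180 = 0.9500
  class_4: TP=51, FN=16+21+17+23+13=90 → 51/141 = 0.3617
  class_5: TP=63, FN=23+15+6+11+12=67 → 63/130 = 0.4846
Weighted-recall = Σ (supportᵢ/N)·recallᵢ with N=727: (71/727)·0.9437 + (123/727)·0.6341 + (82/727)·0.9390 + (180/727)·0.9500 + (141/727)·0.3617 + (130/727)·0.4846 = 0.697

0.697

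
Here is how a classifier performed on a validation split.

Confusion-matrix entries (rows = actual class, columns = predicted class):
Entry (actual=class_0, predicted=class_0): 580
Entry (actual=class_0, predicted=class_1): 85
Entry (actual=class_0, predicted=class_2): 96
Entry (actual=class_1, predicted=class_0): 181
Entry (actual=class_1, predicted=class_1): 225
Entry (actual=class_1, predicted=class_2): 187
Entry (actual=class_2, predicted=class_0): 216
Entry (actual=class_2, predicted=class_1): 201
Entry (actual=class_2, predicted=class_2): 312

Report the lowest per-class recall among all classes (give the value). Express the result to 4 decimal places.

0.3794

Per-class recall (TP/(TP+FN)):
  class_0: TP=580, FN=85+96=181 → 580/761 = 0.76216
  class_1: TP=225, FN=181+187=368 → 225/593 = 0.37943
  class_2: TP=312, FN=216+201=417 → 312/729 = 0.42798
Lowest is class 'class_1' with recall = 0.3794.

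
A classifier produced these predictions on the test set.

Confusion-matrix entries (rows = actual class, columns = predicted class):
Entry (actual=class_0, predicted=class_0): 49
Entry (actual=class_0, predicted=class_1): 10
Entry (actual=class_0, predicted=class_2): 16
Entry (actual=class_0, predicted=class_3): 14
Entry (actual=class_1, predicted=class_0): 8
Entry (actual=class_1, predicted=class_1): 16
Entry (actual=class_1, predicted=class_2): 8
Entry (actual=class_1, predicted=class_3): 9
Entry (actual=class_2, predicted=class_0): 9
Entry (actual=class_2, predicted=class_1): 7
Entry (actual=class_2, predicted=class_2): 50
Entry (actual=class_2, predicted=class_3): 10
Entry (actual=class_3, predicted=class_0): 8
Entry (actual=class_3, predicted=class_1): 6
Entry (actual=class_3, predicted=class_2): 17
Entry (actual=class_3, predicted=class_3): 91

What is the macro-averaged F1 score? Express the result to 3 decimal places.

0.585

Per-class F1 score (2·TP/(2·TP+FP+FN)):
  class_0: TP=49, FP=8+9+8=25, FN=10+16+14=40 → 98/163 = 0.6012
  class_1: TP=16, FP=10+7+6=23, FN=8+8+9=25 → 32/80 = 0.4000
  class_2: TP=50, FP=16+8+17=41, FN=9+7+10=26 → 100/167 = 0.5988
  class_3: TP=91, FP=14+9+10=33, FN=8+6+17=31 → 182/246 = 0.7398
Macro-F1 score = mean = (0.6012 + 0.4000 + 0.5988 + 0.7398) / 4 = 0.585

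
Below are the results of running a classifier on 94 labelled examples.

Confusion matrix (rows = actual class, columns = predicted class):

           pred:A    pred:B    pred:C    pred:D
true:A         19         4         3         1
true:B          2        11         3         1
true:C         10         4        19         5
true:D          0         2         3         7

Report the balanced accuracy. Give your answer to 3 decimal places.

Balanced accuracy = mean of per-class recall.
  A: recall = 19/27 = 0.7037
  B: recall = 11/17 = 0.6471
  C: recall = 19/38 = 0.5000
  D: recall = 7/12 = 0.5833
Mean = (0.7037 + 0.6471 + 0.5000 + 0.5833) / 4 = 0.609

0.609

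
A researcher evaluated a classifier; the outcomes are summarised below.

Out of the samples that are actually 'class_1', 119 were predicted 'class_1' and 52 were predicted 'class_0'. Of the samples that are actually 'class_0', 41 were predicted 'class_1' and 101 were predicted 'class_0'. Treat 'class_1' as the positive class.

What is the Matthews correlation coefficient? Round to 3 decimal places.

0.406

MCC = (TP·TN − FP·FN) / √((TP+FP)(TP+FN)(TN+FP)(TN+FN))
Numerator = 119·101 − 41·52 = 9887
Denominator = √(160·171·142·153) = √594423360 = 24380.7990
MCC = 9887 / 24380.7990 = 0.406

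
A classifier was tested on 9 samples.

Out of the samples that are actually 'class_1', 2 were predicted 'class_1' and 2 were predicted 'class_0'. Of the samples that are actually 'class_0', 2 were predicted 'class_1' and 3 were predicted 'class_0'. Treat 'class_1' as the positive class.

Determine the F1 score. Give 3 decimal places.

0.500

Precision = TP/(TP+FP) = 2/4 = 0.5000
Recall = TP/(TP+FN) = 2/4 = 0.5000
F1 = 2·TP/(2·TP+FP+FN) = 4/8 = 0.500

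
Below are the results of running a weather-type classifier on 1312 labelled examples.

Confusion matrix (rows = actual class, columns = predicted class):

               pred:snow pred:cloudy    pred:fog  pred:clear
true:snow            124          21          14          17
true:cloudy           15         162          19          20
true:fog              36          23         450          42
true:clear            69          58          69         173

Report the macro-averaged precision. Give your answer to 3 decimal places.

Per-class precision (TP/(TP+FP)):
  snow: TP=124, FP=15+36+69=120 → 124/244 = 0.5082
  cloudy: TP=162, FP=21+23+58=102 → 162/264 = 0.6136
  fog: TP=450, FP=14+19+69=102 → 450/552 = 0.8152
  clear: TP=173, FP=17+20+42=79 → 173/252 = 0.6865
Macro-precision = mean = (0.5082 + 0.6136 + 0.8152 + 0.6865) / 4 = 0.656

0.656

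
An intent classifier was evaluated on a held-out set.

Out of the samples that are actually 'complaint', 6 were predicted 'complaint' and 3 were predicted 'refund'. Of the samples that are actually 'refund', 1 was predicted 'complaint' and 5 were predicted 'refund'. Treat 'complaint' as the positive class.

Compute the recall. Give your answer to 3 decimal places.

0.667

Recall = TP/(TP+FN) = 6/(6+3) = 6/9 = 0.667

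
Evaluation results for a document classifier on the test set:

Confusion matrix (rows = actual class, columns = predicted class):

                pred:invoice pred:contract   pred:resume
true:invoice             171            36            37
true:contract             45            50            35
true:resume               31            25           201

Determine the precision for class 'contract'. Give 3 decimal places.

0.450

One-vs-rest for 'contract': TP = diagonal; FP = other classes predicted 'contract'; FN = 'contract' predicted as other.
precision = TP/(TP+FP).
contract: TP=50, FP=36+25=61 → 50/111 = 0.4505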